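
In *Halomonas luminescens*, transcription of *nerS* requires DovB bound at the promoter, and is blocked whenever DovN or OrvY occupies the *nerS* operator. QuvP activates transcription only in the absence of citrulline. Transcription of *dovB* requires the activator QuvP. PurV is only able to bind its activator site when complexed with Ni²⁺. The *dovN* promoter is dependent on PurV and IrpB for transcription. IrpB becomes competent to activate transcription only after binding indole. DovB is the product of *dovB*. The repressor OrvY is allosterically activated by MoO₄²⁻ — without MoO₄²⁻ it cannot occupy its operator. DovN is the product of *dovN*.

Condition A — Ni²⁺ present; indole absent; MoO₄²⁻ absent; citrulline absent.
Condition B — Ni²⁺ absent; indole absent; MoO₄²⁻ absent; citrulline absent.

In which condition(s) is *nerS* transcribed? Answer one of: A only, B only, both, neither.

both

Condition A:
Ni²⁺ is present, so PurV is active.
Indole is absent, so IrpB is inactive.
Required activator IrpB is absent, so *dovN* is not transcribed.
So DovN is not produced.
MoO₄²⁻ is absent, so OrvY is inactive.
Citrulline is absent, so QuvP is active.
No repressor is bound and QuvP is active, so *dovB* is transcribed.
So DovB is produced and active.
No repressor is bound and DovB is active, so *nerS* is transcribed.
→ *nerS* is ON in A.
Condition B:
Ni²⁺ is absent, so PurV is inactive.
Indole is absent, so IrpB is inactive.
Required activator PurV is absent, so *dovN* is not transcribed.
So DovN is not produced.
MoO₄²⁻ is absent, so OrvY is inactive.
Citrulline is absent, so QuvP is active.
No repressor is bound and QuvP is active, so *dovB* is transcribed.
So DovB is produced and active.
No repressor is bound and DovB is active, so *nerS* is transcribed.
→ *nerS* is ON in B.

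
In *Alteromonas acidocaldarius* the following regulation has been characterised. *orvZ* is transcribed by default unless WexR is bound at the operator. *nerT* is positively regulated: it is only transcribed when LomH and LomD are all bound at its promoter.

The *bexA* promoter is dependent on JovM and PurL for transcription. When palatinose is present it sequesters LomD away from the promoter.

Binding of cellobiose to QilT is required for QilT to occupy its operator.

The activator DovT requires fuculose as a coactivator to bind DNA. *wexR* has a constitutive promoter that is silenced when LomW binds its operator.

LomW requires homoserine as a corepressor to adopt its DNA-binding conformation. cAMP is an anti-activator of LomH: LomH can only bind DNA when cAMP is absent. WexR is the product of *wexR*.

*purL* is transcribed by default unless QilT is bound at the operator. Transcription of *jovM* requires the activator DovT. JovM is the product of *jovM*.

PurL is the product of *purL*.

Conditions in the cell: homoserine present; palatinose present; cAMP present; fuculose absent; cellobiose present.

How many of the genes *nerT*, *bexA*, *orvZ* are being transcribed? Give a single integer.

cAMP is present, so LomH is inactive.
Palatinose is present, so LomD is inactive.
Required activator LomH is absent, so *nerT* is not transcribed.
→ *nerT* is OFF.
Fuculose is absent, so DovT is inactive.
Required activator DovT is absent, so *jovM* is not transcribed.
So JovM is not produced.
Cellobiose is present, so QilT is active.
With repressor QilT bound, *purL* is not transcribed.
So PurL is not produced.
Required activator JovM is absent, so *bexA* is not transcribed.
→ *bexA* is OFF.
Homoserine is present, so LomW is active.
With repressor LomW bound, *wexR* is not transcribed.
So WexR is not produced.
With no repressor bound, *orvZ* is transcribed.
→ *orvZ* is ON.
1 of the 3 genes is transcribed.

1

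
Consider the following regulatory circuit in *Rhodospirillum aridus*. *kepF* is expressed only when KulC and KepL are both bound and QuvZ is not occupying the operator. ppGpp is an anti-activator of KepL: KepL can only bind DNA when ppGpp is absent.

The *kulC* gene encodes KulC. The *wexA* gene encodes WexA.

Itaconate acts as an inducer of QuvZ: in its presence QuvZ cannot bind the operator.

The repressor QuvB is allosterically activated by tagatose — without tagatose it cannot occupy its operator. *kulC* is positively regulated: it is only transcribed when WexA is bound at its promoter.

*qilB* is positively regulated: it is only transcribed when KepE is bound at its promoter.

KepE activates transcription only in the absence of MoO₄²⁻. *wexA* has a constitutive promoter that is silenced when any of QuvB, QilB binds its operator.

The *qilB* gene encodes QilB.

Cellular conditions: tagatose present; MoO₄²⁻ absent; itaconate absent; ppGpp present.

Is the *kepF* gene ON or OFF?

Itaconate is absent, so QuvZ is active.
Tagatose is present, so QuvB is active.
MoO₄²⁻ is absent, so KepE is active.
No repressor is bound and KepE is active, so *qilB* is transcribed.
So QilB is produced and active.
With repressor QuvB bound, *wexA* is not transcribed.
So WexA is not produced.
Required activator WexA is absent, so *kulC* is not transcribed.
So KulC is not produced.
ppGpp is present, so KepL is inactive.
With repressor QuvZ bound, *kepF* is not transcribed.

OFF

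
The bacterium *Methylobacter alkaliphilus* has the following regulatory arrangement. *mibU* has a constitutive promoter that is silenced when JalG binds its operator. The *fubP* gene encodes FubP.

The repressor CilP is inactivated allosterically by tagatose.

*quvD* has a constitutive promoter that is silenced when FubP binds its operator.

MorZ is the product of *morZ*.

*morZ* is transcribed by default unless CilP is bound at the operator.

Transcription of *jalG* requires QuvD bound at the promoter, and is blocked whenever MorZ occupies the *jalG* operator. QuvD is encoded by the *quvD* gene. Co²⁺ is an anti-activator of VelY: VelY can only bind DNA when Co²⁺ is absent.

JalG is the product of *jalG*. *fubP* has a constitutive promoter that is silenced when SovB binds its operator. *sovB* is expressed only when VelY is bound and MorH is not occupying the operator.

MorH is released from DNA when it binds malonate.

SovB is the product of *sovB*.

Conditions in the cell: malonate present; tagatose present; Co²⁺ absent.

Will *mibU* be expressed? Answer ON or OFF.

Malonate is present, so MorH is inactive.
Co²⁺ is absent, so VelY is active.
No repressor is bound and VelY is active, so *sovB* is transcribed.
So SovB is produced and active.
With repressor SovB bound, *fubP* is not transcribed.
So FubP is not produced.
With no repressor bound, *quvD* is transcribed.
So QuvD is produced and active.
Tagatose is present, so CilP is inactive.
With no repressor bound, *morZ* is transcribed.
So MorZ is produced and active.
With repressor MorZ bound, *jalG* is not transcribed.
So JalG is not produced.
With no repressor bound, *mibU* is transcribed.

ON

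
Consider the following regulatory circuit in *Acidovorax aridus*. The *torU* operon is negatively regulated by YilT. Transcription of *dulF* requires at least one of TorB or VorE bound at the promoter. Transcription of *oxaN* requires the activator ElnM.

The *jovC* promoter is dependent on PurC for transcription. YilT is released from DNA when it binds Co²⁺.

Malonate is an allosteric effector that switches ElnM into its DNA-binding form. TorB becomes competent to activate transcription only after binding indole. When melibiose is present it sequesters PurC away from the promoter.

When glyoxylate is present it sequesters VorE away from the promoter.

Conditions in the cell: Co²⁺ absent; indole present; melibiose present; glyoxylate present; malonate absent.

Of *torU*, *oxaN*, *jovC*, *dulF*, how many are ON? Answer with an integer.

Co²⁺ is absent, so YilT is active.
With repressor YilT bound, *torU* is not transcribed.
→ *torU* is OFF.
Malonate is absent, so ElnM is inactive.
Required activator ElnM is absent, so *oxaN* is not transcribed.
→ *oxaN* is OFF.
Melibiose is present, so PurC is inactive.
Required activator PurC is absent, so *jovC* is not transcribed.
→ *jovC* is OFF.
Indole is present, so TorB is active.
Glyoxylate is present, so VorE is inactive.
Activator TorB is present, so *dulF* is transcribed.
→ *dulF* is ON.
1 of the 4 genes is transcribed.

1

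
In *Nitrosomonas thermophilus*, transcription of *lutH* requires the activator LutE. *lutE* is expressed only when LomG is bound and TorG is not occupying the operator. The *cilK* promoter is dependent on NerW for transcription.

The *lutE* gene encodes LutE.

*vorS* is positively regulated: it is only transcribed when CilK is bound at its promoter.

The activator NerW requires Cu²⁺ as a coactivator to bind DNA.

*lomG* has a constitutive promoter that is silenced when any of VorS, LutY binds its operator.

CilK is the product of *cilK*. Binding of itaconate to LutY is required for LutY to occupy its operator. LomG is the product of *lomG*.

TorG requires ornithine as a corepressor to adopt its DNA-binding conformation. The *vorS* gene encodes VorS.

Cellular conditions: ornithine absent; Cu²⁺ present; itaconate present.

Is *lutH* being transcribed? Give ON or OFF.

Cu²⁺ is present, so NerW is active.
No repressor is bound and NerW is active, so *cilK* is transcribed.
So CilK is produced and active.
No repressor is bound and CilK is active, so *vorS* is transcribed.
So VorS is produced and active.
Itaconate is present, so LutY is active.
With repressor VorS bound, *lomG* is not transcribed.
So LomG is not produced.
Ornithine is absent, so TorG is inactive.
Required activator LomG is absent, so *lutE* is not transcribed.
So LutE is not produced.
Required activator LutE is absent, so *lutH* is not transcribed.

OFF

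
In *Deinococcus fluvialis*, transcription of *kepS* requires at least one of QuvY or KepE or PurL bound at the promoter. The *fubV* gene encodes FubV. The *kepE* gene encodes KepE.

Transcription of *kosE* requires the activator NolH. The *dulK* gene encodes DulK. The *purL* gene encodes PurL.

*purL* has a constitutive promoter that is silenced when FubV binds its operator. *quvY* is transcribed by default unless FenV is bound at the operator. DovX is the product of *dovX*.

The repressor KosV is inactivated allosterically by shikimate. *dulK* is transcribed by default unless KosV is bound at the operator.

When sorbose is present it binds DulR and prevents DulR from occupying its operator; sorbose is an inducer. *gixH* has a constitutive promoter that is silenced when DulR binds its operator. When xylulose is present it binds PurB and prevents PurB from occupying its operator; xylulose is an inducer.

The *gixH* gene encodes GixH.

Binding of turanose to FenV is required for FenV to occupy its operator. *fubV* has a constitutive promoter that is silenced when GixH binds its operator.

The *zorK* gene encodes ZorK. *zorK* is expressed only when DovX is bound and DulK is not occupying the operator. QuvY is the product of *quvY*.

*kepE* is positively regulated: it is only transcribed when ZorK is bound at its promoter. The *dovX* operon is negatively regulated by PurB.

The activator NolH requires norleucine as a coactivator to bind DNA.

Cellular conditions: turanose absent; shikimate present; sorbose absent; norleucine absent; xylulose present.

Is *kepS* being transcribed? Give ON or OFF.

ON

Turanose is absent, so FenV is inactive.
With no repressor bound, *quvY* is transcribed.
So QuvY is produced and active.
Xylulose is present, so PurB is inactive.
With no repressor bound, *dovX* is transcribed.
So DovX is produced and active.
Shikimate is present, so KosV is inactive.
With no repressor bound, *dulK* is transcribed.
So DulK is produced and active.
With repressor DulK bound, *zorK* is not transcribed.
So ZorK is not produced.
Required activator ZorK is absent, so *kepE* is not transcribed.
So KepE is not produced.
Sorbose is absent, so DulR is active.
With repressor DulR bound, *gixH* is not transcribed.
So GixH is not produced.
With no repressor bound, *fubV* is transcribed.
So FubV is produced and active.
With repressor FubV bound, *purL* is not transcribed.
So PurL is not produced.
Activator QuvY is present, so *kepS* is transcribed.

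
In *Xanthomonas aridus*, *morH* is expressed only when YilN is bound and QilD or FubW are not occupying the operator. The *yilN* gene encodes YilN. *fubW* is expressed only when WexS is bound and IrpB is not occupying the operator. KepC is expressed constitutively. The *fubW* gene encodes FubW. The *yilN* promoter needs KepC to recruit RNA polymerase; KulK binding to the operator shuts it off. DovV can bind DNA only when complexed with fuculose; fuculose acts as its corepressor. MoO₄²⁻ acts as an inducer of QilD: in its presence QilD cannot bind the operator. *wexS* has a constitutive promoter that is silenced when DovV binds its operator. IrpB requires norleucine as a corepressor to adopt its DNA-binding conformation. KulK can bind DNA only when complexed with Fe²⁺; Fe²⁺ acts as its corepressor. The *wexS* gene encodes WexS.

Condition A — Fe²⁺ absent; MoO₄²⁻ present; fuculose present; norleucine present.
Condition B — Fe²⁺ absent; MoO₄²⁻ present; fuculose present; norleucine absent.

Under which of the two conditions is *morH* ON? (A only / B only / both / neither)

Condition A:
Fe²⁺ is absent, so KulK is inactive.
KepC is produced constitutively and is active.
No repressor is bound and KepC is active, so *yilN* is transcribed.
So YilN is produced and active.
MoO₄²⁻ is present, so QilD is inactive.
Fuculose is present, so DovV is active.
With repressor DovV bound, *wexS* is not transcribed.
So WexS is not produced.
Norleucine is present, so IrpB is active.
With repressor IrpB bound, *fubW* is not transcribed.
So FubW is not produced.
No repressor is bound and YilN is active, so *morH* is transcribed.
→ *morH* is ON in A.
Condition B:
Fe²⁺ is absent, so KulK is inactive.
KepC is produced constitutively and is active.
No repressor is bound and KepC is active, so *yilN* is transcribed.
So YilN is produced and active.
MoO₄²⁻ is present, so QilD is inactive.
Fuculose is present, so DovV is active.
With repressor DovV bound, *wexS* is not transcribed.
So WexS is not produced.
Norleucine is absent, so IrpB is inactive.
Required activator WexS is absent, so *fubW* is not transcribed.
So FubW is not produced.
No repressor is bound and YilN is active, so *morH* is transcribed.
→ *morH* is ON in B.

both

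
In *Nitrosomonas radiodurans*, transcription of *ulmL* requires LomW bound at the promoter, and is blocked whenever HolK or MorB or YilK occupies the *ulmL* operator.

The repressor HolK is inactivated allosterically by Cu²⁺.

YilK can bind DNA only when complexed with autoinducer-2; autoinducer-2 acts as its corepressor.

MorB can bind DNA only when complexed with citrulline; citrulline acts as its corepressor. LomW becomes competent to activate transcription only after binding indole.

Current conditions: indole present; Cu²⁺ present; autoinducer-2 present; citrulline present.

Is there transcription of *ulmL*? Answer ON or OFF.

Indole is present, so LomW is active.
Cu²⁺ is present, so HolK is inactive.
Citrulline is present, so MorB is active.
Autoinducer-2 is present, so YilK is active.
With repressor MorB bound, *ulmL* is not transcribed.

OFF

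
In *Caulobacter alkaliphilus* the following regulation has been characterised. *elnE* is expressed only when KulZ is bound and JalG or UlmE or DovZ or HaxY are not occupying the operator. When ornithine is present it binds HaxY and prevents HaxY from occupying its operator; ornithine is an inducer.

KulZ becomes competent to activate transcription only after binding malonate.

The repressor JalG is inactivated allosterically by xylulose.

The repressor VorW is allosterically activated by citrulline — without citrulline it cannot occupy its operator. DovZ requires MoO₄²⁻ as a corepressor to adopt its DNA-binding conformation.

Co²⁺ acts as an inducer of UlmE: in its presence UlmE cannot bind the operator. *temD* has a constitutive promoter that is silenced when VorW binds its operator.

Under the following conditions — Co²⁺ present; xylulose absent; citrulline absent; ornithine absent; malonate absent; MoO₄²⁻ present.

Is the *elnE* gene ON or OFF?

Xylulose is absent, so JalG is active.
Malonate is absent, so KulZ is inactive.
Co²⁺ is present, so UlmE is inactive.
MoO₄²⁻ is present, so DovZ is active.
Ornithine is absent, so HaxY is active.
With repressor JalG bound, *elnE* is not transcribed.

OFF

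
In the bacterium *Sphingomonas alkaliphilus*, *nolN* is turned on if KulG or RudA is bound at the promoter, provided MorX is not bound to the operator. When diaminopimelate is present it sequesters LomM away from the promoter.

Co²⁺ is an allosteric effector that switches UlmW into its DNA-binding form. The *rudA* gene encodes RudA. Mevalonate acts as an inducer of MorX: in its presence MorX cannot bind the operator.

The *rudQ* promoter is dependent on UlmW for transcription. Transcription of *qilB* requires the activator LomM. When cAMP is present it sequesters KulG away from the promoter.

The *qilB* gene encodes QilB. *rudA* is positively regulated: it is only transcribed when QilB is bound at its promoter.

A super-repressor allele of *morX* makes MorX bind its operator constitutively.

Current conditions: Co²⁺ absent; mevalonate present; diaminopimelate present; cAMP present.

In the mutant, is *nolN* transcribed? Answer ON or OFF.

cAMP is present, so KulG is inactive.
MorX is constitutively active in this strain.
Diaminopimelate is present, so LomM is inactive.
Required activator LomM is absent, so *qilB* is not transcribed.
So QilB is not produced.
Required activator QilB is absent, so *rudA* is not transcribed.
So RudA is not produced.
With repressor MorX bound, *nolN* is not transcribed.

OFF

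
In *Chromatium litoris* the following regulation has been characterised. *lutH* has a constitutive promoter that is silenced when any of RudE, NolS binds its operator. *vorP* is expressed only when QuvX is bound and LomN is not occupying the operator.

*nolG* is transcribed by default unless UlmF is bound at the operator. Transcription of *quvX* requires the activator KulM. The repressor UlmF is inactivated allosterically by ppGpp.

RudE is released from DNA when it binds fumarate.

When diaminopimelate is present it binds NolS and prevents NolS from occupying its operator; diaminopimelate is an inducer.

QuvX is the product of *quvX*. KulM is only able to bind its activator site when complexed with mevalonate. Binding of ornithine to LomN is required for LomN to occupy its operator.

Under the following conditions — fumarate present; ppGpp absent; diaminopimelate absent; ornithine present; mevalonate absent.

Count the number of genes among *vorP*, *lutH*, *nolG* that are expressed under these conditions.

Ornithine is present, so LomN is active.
Mevalonate is absent, so KulM is inactive.
Required activator KulM is absent, so *quvX* is not transcribed.
So QuvX is not produced.
With repressor LomN bound, *vorP* is not transcribed.
→ *vorP* is OFF.
Fumarate is present, so RudE is inactive.
Diaminopimelate is absent, so NolS is active.
With repressor NolS bound, *lutH* is not transcribed.
→ *lutH* is OFF.
ppGpp is absent, so UlmF is active.
With repressor UlmF bound, *nolG* is not transcribed.
→ *nolG* is OFF.
0 of the 3 genes are transcribed.

0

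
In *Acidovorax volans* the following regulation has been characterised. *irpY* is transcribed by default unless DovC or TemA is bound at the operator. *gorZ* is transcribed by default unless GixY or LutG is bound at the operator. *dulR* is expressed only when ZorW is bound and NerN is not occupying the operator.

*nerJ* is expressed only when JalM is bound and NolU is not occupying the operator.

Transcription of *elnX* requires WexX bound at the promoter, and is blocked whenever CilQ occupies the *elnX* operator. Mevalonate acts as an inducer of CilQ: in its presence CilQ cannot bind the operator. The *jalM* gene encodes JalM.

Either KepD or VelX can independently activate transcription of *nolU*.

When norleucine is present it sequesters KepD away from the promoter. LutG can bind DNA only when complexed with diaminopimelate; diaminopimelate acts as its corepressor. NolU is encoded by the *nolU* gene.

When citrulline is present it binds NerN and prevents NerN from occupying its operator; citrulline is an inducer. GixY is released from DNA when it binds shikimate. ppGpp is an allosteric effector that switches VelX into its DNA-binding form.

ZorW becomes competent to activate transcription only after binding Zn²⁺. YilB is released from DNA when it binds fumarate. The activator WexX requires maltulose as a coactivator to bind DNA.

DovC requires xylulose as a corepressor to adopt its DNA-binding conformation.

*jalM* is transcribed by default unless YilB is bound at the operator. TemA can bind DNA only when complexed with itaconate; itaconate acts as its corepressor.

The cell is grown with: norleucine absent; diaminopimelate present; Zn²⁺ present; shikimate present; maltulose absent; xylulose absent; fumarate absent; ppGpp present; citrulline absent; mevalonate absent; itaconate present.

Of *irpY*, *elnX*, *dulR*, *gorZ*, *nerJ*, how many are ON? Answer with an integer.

Xylulose is absent, so DovC is inactive.
Itaconate is present, so TemA is active.
With repressor TemA bound, *irpY* is not transcribed.
→ *irpY* is OFF.
Maltulose is absent, so WexX is inactive.
Mevalonate is absent, so CilQ is active.
With repressor CilQ bound, *elnX* is not transcribed.
→ *elnX* is OFF.
Citrulline is absent, so NerN is active.
Zn²⁺ is present, so ZorW is active.
With repressor NerN bound, *dulR* is not transcribed.
→ *dulR* is OFF.
Shikimate is present, so GixY is inactive.
Diaminopimelate is present, so LutG is active.
With repressor LutG bound, *gorZ* is not transcribed.
→ *gorZ* is OFF.
Norleucine is absent, so KepD is active.
ppGpp is present, so VelX is active.
Activator KepD is present, so *nolU* is transcribed.
So NolU is produced and active.
Fumarate is absent, so YilB is active.
With repressor YilB bound, *jalM* is not transcribed.
So JalM is not produced.
With repressor NolU bound, *nerJ* is not transcribed.
→ *nerJ* is OFF.
0 of the 5 genes are transcribed.

0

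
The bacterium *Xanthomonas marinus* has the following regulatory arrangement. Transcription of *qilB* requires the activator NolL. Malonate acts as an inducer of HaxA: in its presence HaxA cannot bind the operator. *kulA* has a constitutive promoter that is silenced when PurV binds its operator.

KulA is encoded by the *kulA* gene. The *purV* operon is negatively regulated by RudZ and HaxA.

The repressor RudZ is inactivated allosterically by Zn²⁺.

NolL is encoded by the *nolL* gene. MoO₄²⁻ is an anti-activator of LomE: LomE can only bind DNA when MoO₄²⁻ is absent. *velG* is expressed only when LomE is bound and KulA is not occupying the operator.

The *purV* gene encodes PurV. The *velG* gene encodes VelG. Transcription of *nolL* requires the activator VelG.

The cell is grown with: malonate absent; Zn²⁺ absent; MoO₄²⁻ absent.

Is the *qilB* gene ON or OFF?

Zn²⁺ is absent, so RudZ is active.
Malonate is absent, so HaxA is active.
With repressor RudZ bound, *purV* is not transcribed.
So PurV is not produced.
With no repressor bound, *kulA* is transcribed.
So KulA is produced and active.
MoO₄²⁻ is absent, so LomE is active.
With repressor KulA bound, *velG* is not transcribed.
So VelG is not produced.
Required activator VelG is absent, so *nolL* is not transcribed.
So NolL is not produced.
Required activator NolL is absent, so *qilB* is not transcribed.

OFF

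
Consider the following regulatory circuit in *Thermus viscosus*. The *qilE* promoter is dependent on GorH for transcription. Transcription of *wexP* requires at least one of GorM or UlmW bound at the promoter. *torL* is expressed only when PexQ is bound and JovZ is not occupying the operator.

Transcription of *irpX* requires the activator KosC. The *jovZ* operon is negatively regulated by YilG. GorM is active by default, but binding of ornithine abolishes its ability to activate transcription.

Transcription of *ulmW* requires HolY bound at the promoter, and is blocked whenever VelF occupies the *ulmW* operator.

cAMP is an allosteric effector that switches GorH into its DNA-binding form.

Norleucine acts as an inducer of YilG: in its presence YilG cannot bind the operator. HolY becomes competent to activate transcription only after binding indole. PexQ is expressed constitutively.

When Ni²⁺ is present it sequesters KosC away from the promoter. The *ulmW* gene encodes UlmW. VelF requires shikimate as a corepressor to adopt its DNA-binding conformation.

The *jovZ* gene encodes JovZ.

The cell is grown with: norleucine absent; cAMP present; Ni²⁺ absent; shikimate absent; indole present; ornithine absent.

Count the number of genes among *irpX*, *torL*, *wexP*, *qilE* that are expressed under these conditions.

4

Ni²⁺ is absent, so KosC is active.
No repressor is bound and KosC is active, so *irpX* is transcribed.
→ *irpX* is ON.
Norleucine is absent, so YilG is active.
With repressor YilG bound, *jovZ* is not transcribed.
So JovZ is not produced.
PexQ is produced constitutively and is active.
No repressor is bound and PexQ is active, so *torL* is transcribed.
→ *torL* is ON.
Ornithine is absent, so GorM is active.
Indole is present, so HolY is active.
Shikimate is absent, so VelF is inactive.
No repressor is bound and HolY is active, so *ulmW* is transcribed.
So UlmW is produced and active.
Activator GorM is present, so *wexP* is transcribed.
→ *wexP* is ON.
cAMP is present, so GorH is active.
No repressor is bound and GorH is active, so *qilE* is transcribed.
→ *qilE* is ON.
4 of the 4 genes are transcribed.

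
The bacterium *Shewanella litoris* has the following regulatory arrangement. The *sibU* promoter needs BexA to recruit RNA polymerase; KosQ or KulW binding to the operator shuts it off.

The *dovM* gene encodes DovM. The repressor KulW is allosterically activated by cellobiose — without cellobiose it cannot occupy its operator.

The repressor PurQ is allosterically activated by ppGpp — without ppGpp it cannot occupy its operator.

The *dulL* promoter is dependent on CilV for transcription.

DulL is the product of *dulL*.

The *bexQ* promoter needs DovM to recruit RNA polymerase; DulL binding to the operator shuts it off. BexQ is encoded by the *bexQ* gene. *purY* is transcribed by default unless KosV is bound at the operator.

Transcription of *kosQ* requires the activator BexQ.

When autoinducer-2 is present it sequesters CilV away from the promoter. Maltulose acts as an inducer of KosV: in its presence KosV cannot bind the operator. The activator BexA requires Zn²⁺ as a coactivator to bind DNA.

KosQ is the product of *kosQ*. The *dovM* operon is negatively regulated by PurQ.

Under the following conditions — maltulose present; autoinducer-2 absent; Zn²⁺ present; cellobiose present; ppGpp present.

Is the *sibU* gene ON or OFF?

ppGpp is present, so PurQ is active.
With repressor PurQ bound, *dovM* is not transcribed.
So DovM is not produced.
Autoinducer-2 is absent, so CilV is active.
No repressor is bound and CilV is active, so *dulL* is transcribed.
So DulL is produced and active.
With repressor DulL bound, *bexQ* is not transcribed.
So BexQ is not produced.
Required activator BexQ is absent, so *kosQ* is not transcribed.
So KosQ is not produced.
Zn²⁺ is present, so BexA is active.
Cellobiose is present, so KulW is active.
With repressor KulW bound, *sibU* is not transcribed.

OFF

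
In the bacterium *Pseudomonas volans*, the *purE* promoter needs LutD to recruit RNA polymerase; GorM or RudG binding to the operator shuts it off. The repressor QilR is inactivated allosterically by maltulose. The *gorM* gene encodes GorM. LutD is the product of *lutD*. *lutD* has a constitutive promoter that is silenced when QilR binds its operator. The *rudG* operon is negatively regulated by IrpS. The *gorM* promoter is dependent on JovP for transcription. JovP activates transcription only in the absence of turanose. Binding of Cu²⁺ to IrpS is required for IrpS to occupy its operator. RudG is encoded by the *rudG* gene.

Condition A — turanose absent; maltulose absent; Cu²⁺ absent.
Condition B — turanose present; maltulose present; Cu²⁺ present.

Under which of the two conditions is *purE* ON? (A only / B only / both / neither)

B only

Condition A:
Turanose is absent, so JovP is active.
No repressor is bound and JovP is active, so *gorM* is transcribed.
So GorM is produced and active.
Maltulose is absent, so QilR is active.
With repressor QilR bound, *lutD* is not transcribed.
So LutD is not produced.
Cu²⁺ is absent, so IrpS is inactive.
With no repressor bound, *rudG* is transcribed.
So RudG is produced and active.
With repressor GorM bound, *purE* is not transcribed.
→ *purE* is OFF in A.
Condition B:
Turanose is present, so JovP is inactive.
Required activator JovP is absent, so *gorM* is not transcribed.
So GorM is not produced.
Maltulose is present, so QilR is inactive.
With no repressor bound, *lutD* is transcribed.
So LutD is produced and active.
Cu²⁺ is present, so IrpS is active.
With repressor IrpS bound, *rudG* is not transcribed.
So RudG is not produced.
No repressor is bound and LutD is active, so *purE* is transcribed.
→ *purE* is ON in B.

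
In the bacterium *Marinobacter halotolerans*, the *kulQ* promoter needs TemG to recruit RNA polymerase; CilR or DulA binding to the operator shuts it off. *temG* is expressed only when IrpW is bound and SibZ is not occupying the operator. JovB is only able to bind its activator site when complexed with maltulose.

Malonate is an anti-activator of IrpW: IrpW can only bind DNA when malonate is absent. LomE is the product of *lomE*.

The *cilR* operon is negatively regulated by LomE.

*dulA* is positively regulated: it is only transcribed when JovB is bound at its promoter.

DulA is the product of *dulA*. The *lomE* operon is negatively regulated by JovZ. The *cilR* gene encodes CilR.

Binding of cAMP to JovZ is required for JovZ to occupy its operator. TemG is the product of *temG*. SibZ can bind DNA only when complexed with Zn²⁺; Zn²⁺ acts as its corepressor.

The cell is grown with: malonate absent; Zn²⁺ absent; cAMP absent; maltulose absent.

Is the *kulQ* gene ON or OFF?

cAMP is absent, so JovZ is inactive.
With no repressor bound, *lomE* is transcribed.
So LomE is produced and active.
With repressor LomE bound, *cilR* is not transcribed.
So CilR is not produced.
Malonate is absent, so IrpW is active.
Zn²⁺ is absent, so SibZ is inactive.
No repressor is bound and IrpW is active, so *temG* is transcribed.
So TemG is produced and active.
Maltulose is absent, so JovB is inactive.
Required activator JovB is absent, so *dulA* is not transcribed.
So DulA is not produced.
No repressor is bound and TemG is active, so *kulQ* is transcribed.

ON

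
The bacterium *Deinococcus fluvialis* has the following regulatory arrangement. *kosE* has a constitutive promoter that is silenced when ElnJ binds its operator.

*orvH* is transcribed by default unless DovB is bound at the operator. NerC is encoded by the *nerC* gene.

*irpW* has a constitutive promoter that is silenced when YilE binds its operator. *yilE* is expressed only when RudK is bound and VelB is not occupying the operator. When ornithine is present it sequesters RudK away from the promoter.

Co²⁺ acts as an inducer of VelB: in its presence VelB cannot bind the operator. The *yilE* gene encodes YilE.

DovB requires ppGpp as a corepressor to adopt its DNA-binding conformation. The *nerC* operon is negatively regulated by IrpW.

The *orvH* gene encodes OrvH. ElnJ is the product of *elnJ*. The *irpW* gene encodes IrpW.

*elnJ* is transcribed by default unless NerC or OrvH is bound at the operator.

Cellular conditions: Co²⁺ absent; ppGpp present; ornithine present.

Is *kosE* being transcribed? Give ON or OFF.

OFF

Ornithine is present, so RudK is inactive.
Co²⁺ is absent, so VelB is active.
With repressor VelB bound, *yilE* is not transcribed.
So YilE is not produced.
With no repressor bound, *irpW* is transcribed.
So IrpW is produced and active.
With repressor IrpW bound, *nerC* is not transcribed.
So NerC is not produced.
ppGpp is present, so DovB is active.
With repressor DovB bound, *orvH* is not transcribed.
So OrvH is not produced.
With no repressor bound, *elnJ* is transcribed.
So ElnJ is produced and active.
With repressor ElnJ bound, *kosE* is not transcribed.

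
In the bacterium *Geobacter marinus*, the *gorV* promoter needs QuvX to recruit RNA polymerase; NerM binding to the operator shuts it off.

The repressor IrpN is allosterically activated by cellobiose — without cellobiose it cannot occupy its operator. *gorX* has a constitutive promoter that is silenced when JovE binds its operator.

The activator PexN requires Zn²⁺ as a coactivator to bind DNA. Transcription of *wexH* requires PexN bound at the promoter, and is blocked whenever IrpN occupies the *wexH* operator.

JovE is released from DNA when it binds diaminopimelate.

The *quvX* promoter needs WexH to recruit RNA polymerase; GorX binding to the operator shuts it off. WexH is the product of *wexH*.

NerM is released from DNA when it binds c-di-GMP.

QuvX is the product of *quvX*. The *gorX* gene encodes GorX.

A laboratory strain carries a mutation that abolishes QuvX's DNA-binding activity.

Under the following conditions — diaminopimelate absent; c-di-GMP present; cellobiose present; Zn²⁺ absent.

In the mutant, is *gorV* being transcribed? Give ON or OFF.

OFF

c-di-GMP is present, so NerM is inactive.
QuvX is non-functional in this strain, so it has no effect.
Required activator QuvX is absent, so *gorV* is not transcribed.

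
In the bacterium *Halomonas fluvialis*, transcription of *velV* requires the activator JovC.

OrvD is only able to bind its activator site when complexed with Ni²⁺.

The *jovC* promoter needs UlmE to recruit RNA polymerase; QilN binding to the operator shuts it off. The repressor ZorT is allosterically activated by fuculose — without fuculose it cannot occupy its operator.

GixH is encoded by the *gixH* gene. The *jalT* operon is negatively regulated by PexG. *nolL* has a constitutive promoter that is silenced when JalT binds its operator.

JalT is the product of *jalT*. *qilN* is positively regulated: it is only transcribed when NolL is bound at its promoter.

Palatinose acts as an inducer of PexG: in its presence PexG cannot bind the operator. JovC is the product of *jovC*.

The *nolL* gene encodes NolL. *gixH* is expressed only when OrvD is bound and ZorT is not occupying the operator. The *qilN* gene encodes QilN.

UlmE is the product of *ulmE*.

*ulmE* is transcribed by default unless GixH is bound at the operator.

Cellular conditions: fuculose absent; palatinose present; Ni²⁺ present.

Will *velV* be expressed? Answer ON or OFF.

Palatinose is present, so PexG is inactive.
With no repressor bound, *jalT* is transcribed.
So JalT is produced and active.
With repressor JalT bound, *nolL* is not transcribed.
So NolL is not produced.
Required activator NolL is absent, so *qilN* is not transcribed.
So QilN is not produced.
Fuculose is absent, so ZorT is inactive.
Ni²⁺ is present, so OrvD is active.
No repressor is bound and OrvD is active, so *gixH* is transcribed.
So GixH is produced and active.
With repressor GixH bound, *ulmE* is not transcribed.
So UlmE is not produced.
Required activator UlmE is absent, so *jovC* is not transcribed.
So JovC is not produced.
Required activator JovC is absent, so *velV* is not transcribed.

OFF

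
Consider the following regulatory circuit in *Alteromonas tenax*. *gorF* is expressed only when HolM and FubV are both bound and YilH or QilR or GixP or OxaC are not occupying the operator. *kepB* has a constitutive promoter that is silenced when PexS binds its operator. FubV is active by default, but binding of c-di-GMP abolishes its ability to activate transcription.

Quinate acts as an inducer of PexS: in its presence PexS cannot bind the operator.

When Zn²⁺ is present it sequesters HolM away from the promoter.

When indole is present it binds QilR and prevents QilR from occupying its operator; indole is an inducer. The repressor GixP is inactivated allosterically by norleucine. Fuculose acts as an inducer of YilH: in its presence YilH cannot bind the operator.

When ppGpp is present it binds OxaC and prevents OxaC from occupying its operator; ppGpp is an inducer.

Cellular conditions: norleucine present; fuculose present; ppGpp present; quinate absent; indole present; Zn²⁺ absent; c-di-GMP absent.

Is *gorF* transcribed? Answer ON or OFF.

Zn²⁺ is absent, so HolM is active.
Fuculose is present, so YilH is inactive.
Indole is present, so QilR is inactive.
c-di-GMP is absent, so FubV is active.
Norleucine is present, so GixP is inactive.
ppGpp is present, so OxaC is inactive.
No repressor is bound and HolM and FubV are active, so *gorF* is transcribed.

ON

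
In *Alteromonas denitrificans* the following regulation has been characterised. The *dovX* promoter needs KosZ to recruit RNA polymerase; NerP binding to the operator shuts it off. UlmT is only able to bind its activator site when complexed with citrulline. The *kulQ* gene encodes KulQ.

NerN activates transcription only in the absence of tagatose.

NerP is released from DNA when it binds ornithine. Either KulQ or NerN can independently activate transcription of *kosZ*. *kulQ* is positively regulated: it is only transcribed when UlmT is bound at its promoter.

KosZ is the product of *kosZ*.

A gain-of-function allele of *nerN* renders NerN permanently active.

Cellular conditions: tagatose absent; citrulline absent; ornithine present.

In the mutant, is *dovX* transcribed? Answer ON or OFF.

Ornithine is present, so NerP is inactive.
Citrulline is absent, so UlmT is inactive.
Required activator UlmT is absent, so *kulQ* is not transcribed.
So KulQ is not produced.
NerN is constitutively active in this strain.
Activator NerN is present, so *kosZ* is transcribed.
So KosZ is produced and active.
No repressor is bound and KosZ is active, so *dovX* is transcribed.

ON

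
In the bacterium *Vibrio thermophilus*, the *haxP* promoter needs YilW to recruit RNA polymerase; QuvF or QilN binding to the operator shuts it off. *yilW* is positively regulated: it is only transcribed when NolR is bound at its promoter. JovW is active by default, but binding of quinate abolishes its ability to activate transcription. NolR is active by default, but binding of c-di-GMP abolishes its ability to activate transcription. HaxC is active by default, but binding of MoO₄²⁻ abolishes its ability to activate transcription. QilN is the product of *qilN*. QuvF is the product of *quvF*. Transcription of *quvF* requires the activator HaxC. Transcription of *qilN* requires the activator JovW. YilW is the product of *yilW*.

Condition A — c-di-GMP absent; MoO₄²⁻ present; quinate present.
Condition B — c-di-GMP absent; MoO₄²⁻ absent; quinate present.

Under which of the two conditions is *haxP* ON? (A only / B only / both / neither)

Condition A:
c-di-GMP is absent, so NolR is active.
No repressor is bound and NolR is active, so *yilW* is transcribed.
So YilW is produced and active.
MoO₄²⁻ is present, so HaxC is inactive.
Required activator HaxC is absent, so *quvF* is not transcribed.
So QuvF is not produced.
Quinate is present, so JovW is inactive.
Required activator JovW is absent, so *qilN* is not transcribed.
So QilN is not produced.
No repressor is bound and YilW is active, so *haxP* is transcribed.
→ *haxP* is ON in A.
Condition B:
c-di-GMP is absent, so NolR is active.
No repressor is bound and NolR is active, so *yilW* is transcribed.
So YilW is produced and active.
MoO₄²⁻ is absent, so HaxC is active.
No repressor is bound and HaxC is active, so *quvF* is transcribed.
So QuvF is produced and active.
Quinate is present, so JovW is inactive.
Required activator JovW is absent, so *qilN* is not transcribed.
So QilN is not produced.
With repressor QuvF bound, *haxP* is not transcribed.
→ *haxP* is OFF in B.

A only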